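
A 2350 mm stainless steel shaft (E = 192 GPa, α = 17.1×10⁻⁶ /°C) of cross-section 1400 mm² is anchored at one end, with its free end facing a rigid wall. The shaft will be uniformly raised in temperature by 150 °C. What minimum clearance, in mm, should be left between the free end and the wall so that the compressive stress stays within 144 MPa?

With no wall the shaft would lengthen by αΔT L = 17.1×10⁻⁶ × 150 × 2350 = 6.028 mm.
At the allowable stress the elastic shortening the wall may impose is σL/E = 144 × 2350 / (192×10³) = 1.762 mm.
So the gap has to take up the difference, g_min = δ_free − σL/E = 6.028 − 1.762 = 4.265 mm.

g ≈ 4.27 mm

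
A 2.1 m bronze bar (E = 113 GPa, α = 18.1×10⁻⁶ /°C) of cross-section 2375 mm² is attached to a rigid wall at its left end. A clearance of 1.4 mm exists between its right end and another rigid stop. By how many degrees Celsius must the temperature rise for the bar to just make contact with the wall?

Contact occurs when the free expansion equals the gap: αΔT L = 1.4 mm.
So ΔT = g/(αL) = 1.4/(18.1×10⁻⁶ × 2100) = 36.83 °C.

ΔT ≈ 36.8 °C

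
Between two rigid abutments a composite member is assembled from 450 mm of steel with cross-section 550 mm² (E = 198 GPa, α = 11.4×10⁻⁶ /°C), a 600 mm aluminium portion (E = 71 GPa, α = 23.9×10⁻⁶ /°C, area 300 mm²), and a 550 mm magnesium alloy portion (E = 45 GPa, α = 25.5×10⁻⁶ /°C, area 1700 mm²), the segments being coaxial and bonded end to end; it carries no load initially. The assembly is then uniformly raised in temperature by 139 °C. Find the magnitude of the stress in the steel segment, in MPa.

σ ≈ 214 MPa (compressive)

With the walls removed the bar would change length by δ_free = Σ αᵢΔT Lᵢ = 11.4×10⁻⁶×139×450 + 23.9×10⁻⁶×139×600 + 25.5×10⁻⁶×139×550 = 4.656 mm.
The walls prevent any net length change, so an axial force P (same in every segment) develops. Compatibility: P · Σ Lᵢ/(AᵢEᵢ) = δ_free.
Σ Lᵢ/(AᵢEᵢ) = 450/(550×198×10³) + 600/(300×71×10³) + 550/(1700×45×10³) = 3.949×10⁻⁵ mm/N.
P = 4.656 / 3.949×10⁻⁵ = 117900 N = 117.9 kN, compressive.
σ_{steel} = P / A = 117900 / 550 = 214.4 MPa.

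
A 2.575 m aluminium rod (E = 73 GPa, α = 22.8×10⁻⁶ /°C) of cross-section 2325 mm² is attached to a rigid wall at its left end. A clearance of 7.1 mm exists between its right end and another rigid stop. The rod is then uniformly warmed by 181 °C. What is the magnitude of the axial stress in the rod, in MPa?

σ ≈ 100 MPa (compressive)

Unrestrained expansion: δ_free = αΔT L = 22.8×10⁻⁶ × 181 × 2575 = 10.63 mm.
The gap closes (δ_free > 7.1 mm) and the wall then resists a further 10.63 − 7.1 = 3.527 mm of expansion.
So σ = E(δ_free − g)/L = 73×10³ × 3.527/2575 = 99.97 MPa.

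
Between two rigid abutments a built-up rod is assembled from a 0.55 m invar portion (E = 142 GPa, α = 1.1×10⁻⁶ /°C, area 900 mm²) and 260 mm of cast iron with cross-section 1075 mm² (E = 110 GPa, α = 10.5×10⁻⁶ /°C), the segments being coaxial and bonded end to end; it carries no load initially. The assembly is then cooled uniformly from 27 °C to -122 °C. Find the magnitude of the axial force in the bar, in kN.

Free thermal contraction of the whole bar: Σ αᵢΔT Lᵢ = 1.1×10⁻⁶×149×550 + 10.5×10⁻⁶×149×260 = 0.4969 mm.
The rigid supports impose zero overall length change; the single axial force P common to all segments must satisfy P Σ Lᵢ/(AᵢEᵢ) = δ_free.
The series flexibility is Σ Lᵢ/(AᵢEᵢ) = 550/(900×142×10³) + 260/(1075×110×10³) = 6.502×10⁻⁶ mm/N.
Hence P = δ_free / Σ(L/AE) = 0.4969/6.502×10⁻⁶ = 76.42 kN (tensile).

P ≈ 76.4 kN (tensile)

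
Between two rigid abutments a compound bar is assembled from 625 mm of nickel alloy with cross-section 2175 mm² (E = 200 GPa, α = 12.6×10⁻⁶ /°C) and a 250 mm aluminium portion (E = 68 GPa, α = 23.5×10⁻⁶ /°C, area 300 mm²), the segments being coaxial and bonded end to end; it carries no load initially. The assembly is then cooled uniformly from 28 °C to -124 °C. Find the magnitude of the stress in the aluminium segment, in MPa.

With the walls removed the bar would change length by δ_free = Σ αᵢΔT Lᵢ = 12.6×10⁻⁶×152×625 + 23.5×10⁻⁶×152×250 = 2.09 mm.
The rigid supports impose zero overall length change; the single axial force P common to all segments must satisfy P Σ Lᵢ/(AᵢEᵢ) = δ_free.
Σ Lᵢ/(AᵢEᵢ) = 625/(2175×200×10³) + 250/(300×68×10³) = 1.369×10⁻⁵ mm/N.
Hence P = δ_free / Σ(L/AE) = 2.09/1.369×10⁻⁵ = 152.6 kN (tensile).
σ_{aluminium} = P / A = 152600 / 300 = 508.8 MPa.

σ ≈ 509 MPa (tensile)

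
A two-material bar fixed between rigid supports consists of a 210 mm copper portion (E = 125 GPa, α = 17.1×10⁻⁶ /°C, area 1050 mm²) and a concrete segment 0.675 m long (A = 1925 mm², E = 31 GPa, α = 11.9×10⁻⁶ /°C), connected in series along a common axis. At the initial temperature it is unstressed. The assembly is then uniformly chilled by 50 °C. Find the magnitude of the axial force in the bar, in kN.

If the supports were absent, the total length change would be Σ αᵢΔT Lᵢ = 17.1×10⁻⁶×50×210 + 11.9×10⁻⁶×50×675 = 0.5812 mm.
The walls prevent any net length change, so an axial force P (same in every segment) develops. Compatibility: P · Σ Lᵢ/(AᵢEᵢ) = δ_free.
Σ Lᵢ/(AᵢEᵢ) = 210/(1050×125×10³) + 675/(1925×31×10³) = 1.291×10⁻⁵ mm/N.
So P = 0.5812 / 1.291×10⁻⁵ = 45.01 kN, tensile.

P ≈ 45 kN (tensile)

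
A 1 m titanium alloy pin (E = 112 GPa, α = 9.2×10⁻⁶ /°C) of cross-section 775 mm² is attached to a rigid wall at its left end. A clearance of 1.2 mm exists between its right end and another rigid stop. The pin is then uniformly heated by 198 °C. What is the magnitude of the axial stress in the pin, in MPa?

σ ≈ 69.6 MPa (compressive)

Free thermal elongation = αΔT L = 9.2×10⁻⁶ × 198 × 1000 = 1.822 mm.
After closing the 1.2 mm clearance, 1.822 − 1.2 = 0.6216 mm of expansion remains to be suppressed by the wall.
So σ = E(δ_free − g)/L = 112×10³ × 0.6216/1000 = 69.62 MPa.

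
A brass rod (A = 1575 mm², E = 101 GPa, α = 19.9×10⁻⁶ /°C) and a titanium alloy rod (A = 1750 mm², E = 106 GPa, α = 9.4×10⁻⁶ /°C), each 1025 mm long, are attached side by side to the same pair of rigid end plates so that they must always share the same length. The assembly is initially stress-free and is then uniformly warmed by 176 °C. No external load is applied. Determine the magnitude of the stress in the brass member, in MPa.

σ ≈ 100 MPa (compressive)

Equilibrium of a rigid end plate with no external load gives equal and opposite internal forces ±P in the two members. Since α_{brass} > α_{titanium alloy}, heating drives the brass into compression and the titanium alloy into tension.
Setting the final lengths equal and cancelling L: (α₁ − α₂)ΔT = P/(A₁E₁) + P/(A₂E₂).
|α₁ − α₂|·ΔT = 10.5×10⁻⁶ × 176 = 0.001848.
1/(A₁E₁) + 1/(A₂E₂) = 1/(1575×101×10³) + 1/(1750×106×10³) = 1.168×10⁻⁸ N⁻¹.
P = 0.001848 / 1.168×10⁻⁸ = 158300 N = 158.3 kN.
σ_{brass} = P/A₁ = 158300/1575 = 100.5 MPa, compressive.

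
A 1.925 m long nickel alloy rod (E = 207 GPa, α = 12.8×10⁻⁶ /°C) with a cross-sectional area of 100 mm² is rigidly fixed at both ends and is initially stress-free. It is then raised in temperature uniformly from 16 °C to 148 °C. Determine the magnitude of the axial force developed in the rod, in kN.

Full restraint means ε = 0, so the stress is σ = EαΔT = 207×10³ × 12.8×10⁻⁶ × 132 = 349.7 MPa.
Axial force P = σA = 349.7 × 100 = 34970 N = 34.97 kN, compressive.

P ≈ 35 kN (compressive)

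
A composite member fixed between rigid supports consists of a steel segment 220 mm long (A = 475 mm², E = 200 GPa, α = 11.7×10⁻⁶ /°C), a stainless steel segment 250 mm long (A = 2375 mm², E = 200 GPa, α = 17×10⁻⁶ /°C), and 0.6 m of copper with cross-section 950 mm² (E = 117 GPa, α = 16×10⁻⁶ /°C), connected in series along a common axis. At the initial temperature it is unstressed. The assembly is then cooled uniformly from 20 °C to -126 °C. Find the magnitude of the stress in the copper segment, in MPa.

If the supports were absent, the total length change would be Σ αᵢΔT Lᵢ = 11.7×10⁻⁶×146×220 + 17×10⁻⁶×146×250 + 16×10⁻⁶×146×600 = 2.398 mm.
The rigid supports impose zero overall length change; the single axial force P common to all segments must satisfy P Σ Lᵢ/(AᵢEᵢ) = δ_free.
Σ Lᵢ/(AᵢEᵢ) = 220/(475×200×10³) + 250/(2375×200×10³) + 600/(950×117×10³) = 8.24×10⁻⁶ mm/N.
Hence P = δ_free / Σ(L/AE) = 2.398/8.24×10⁻⁶ = 291 kN (tensile).
σ_{copper} = P / A = 291000 / 950 = 306.3 MPa.

σ ≈ 306 MPa (tensile)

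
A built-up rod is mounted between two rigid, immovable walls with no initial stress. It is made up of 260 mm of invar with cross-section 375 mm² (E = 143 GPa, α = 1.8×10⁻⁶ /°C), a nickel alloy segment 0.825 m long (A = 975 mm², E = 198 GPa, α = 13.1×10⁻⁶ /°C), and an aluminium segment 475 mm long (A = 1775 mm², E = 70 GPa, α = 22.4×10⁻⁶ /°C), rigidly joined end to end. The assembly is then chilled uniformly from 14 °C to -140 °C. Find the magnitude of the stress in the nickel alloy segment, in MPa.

σ ≈ 267 MPa (tensile)

If the supports were absent, the total length change would be Σ αᵢΔT Lᵢ = 1.8×10⁻⁶×154×260 + 13.1×10⁻⁶×154×825 + 22.4×10⁻⁶×154×475 = 3.375 mm.
Since the ends are fixed, an axial force P builds up, equal in every segment, with P · Σ Lᵢ/(AᵢEᵢ) = δ_free.
Σ Lᵢ/(AᵢEᵢ) = 260/(375×143×10³) + 825/(975×198×10³) + 475/(1775×70×10³) = 1.294×10⁻⁵ mm/N.
Hence P = δ_free / Σ(L/AE) = 3.375/1.294×10⁻⁵ = 260.7 kN (tensile).
σ_{nickel alloy} = P / A = 260700 / 975 = 267.4 MPa.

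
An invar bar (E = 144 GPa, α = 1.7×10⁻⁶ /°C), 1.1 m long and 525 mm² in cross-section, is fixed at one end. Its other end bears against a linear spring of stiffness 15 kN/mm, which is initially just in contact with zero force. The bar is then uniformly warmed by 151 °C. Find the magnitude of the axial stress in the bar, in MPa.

σ ≈ 6.62 MPa (compressive)

The unrestrained thermal change is αΔT L = 1.7×10⁻⁶ × 151 × 1100 = 0.2824 mm.
Let P be the compressive force at the spring. The bar shortens elastically by PL/(AE) and the spring compresses by P/k; together these equal δ_free.
P [ L/(AE) + 1/k ] = δ_free → P [ 1100/(525×144×10³) + 1/(15×10³) ] = 0.2824.
P = 0.2824 / 8.122×10⁻⁵ = 3477 N.
σ = P/A = 3477/525 = 6.622 MPa.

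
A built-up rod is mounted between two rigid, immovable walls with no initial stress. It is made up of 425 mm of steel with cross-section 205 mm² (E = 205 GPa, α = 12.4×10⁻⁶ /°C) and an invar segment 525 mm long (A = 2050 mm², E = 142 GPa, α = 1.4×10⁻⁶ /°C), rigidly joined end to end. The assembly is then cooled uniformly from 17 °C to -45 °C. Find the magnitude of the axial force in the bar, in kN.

P ≈ 31.2 kN (tensile)

Free thermal contraction of the whole bar: Σ αᵢΔT Lᵢ = 12.4×10⁻⁶×62×425 + 1.4×10⁻⁶×62×525 = 0.3723 mm.
Since the ends are fixed, an axial force P builds up, equal in every segment, with P · Σ Lᵢ/(AᵢEᵢ) = δ_free.
Σ Lᵢ/(AᵢEᵢ) = 425/(205×205×10³) + 525/(2050×142×10³) = 1.192×10⁻⁵ mm/N.
Hence P = δ_free / Σ(L/AE) = 0.3723/1.192×10⁻⁵ = 31.24 kN (tensile).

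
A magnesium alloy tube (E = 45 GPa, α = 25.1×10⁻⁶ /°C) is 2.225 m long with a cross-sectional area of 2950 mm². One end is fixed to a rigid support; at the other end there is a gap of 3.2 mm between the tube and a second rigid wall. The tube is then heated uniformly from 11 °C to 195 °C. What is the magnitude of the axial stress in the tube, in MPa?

σ ≈ 143 MPa (compressive)

If the wall were absent the tube would grow by αΔT L = 25.1×10⁻⁶ × 184 × 2225 = 10.28 mm.
The gap closes (δ_free > 3.2 mm) and the wall then resists a further 10.28 − 3.2 = 7.076 mm of expansion.
Compatibility: PL/(AE) = 7.076 mm, so σ = P/A = E × (7.076/2225) = 143.1 MPa.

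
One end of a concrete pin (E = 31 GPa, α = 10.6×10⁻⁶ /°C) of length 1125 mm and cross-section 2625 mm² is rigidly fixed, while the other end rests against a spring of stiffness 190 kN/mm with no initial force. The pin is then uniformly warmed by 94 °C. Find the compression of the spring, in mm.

Free thermal expansion: δ_free = αΔT L = 10.6×10⁻⁶ × 94 × 1125 = 1.121 mm.
With a force P in the spring, the elastic change of the pin is PL/(AE) and that of the spring is P/k; compatibility requires their sum to equal δ_free.
So P = δ_free / [L/(AE) + 1/k] = 1.121 / [ 1125/(2625×31×10³) + 1/(190×10³) ].
P = 1.121 / 1.909×10⁻⁵ = 58730 N.
Spring compression = P/k = 58730/(190×10³) = 0.3091 mm.

δ ≈ 0.309 mm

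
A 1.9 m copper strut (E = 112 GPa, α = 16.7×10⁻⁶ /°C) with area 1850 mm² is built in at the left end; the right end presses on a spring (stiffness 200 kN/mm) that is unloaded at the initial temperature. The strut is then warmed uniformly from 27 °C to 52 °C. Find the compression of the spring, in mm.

δ ≈ 0.28 mm

Free thermal expansion: δ_free = αΔT L = 16.7×10⁻⁶ × 25 × 1900 = 0.7933 mm.
With a force P in the spring, the elastic change of the strut is PL/(AE) and that of the spring is P/k; compatibility requires their sum to equal δ_free.
P [ L/(AE) + 1/k ] = δ_free → P [ 1900/(1850×112×10³) + 1/(200×10³) ] = 0.7933.
P = 0.7933 / 1.417×10⁻⁵ = 55980 N.
Spring compression = P/k = 55980/(200×10³) = 0.2799 mm.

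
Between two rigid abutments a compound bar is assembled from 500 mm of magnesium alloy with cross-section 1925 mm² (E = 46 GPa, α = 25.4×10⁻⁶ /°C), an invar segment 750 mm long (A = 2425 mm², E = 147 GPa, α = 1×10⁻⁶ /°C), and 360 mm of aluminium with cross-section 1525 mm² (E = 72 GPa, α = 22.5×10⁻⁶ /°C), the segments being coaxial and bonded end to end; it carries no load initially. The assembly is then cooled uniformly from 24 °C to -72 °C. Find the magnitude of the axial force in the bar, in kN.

P ≈ 188 kN (tensile)

With the walls removed the bar would change length by δ_free = Σ αᵢΔT Lᵢ = 25.4×10⁻⁶×96×500 + 1×10⁻⁶×96×750 + 22.5×10⁻⁶×96×360 = 2.069 mm.
Since the ends are fixed, an axial force P builds up, equal in every segment, with P · Σ Lᵢ/(AᵢEᵢ) = δ_free.
Σ Lᵢ/(AᵢEᵢ) = 500/(1925×46×10³) + 750/(2425×147×10³) + 360/(1525×72×10³) = 1.103×10⁻⁵ mm/N.
P = 2.069 / 1.103×10⁻⁵ = 187600 N = 187.6 kN, tensile.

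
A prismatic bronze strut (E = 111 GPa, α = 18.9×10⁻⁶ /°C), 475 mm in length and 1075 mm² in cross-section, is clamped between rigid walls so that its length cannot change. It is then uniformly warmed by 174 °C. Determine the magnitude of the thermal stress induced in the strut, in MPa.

σ ≈ 365 MPa (compressive)

Because both ends are immovable the net strain is zero, and the suppressed thermal strain is αΔT = 18.9×10⁻⁶ × 174 = 3288.6×10⁻⁶.
The stress required to suppress this strain is σ = Eε = 111×10³ × 3288.6×10⁻⁶ = 365 MPa, compressive since the strut is trying to expand.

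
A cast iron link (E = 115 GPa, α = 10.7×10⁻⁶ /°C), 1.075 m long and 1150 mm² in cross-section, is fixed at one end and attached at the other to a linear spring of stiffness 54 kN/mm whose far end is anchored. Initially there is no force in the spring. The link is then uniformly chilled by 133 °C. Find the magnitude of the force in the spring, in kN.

Free thermal contraction: δ_free = αΔT L = 10.7×10⁻⁶ × 133 × 1075 = 1.53 mm.
With a force P in the spring, the elastic change of the link is PL/(AE) and that of the spring is P/k; compatibility requires their sum to equal δ_free.
So P = δ_free / [L/(AE) + 1/k] = 1.53 / [ 1075/(1150×115×10³) + 1/(54×10³) ].
P = 1.53 / 2.665×10⁻⁵ = 57410 N.

P ≈ 57.4 kN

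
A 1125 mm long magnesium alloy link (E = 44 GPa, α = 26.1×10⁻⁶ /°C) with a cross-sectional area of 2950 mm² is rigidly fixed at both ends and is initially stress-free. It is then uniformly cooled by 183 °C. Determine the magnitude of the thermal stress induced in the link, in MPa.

σ ≈ 210 MPa (tensile)

With length fixed, the mechanical strain must cancel the thermal strain αΔT = 26.1×10⁻⁶ × 183 = 4776.3×10⁻⁶.
The stress required to suppress this strain is σ = Eε = 44×10³ × 4776.3×10⁻⁶ = 210.2 MPa, tensile since the link is trying to contract.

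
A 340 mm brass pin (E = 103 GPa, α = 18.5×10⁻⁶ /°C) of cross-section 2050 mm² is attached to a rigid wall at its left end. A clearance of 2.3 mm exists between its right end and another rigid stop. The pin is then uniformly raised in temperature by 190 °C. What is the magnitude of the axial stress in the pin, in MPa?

σ ≈ 0 MPa

If the wall were absent the pin would grow by αΔT L = 18.5×10⁻⁶ × 190 × 340 = 1.195 mm.
This is smaller than the 2.3 mm clearance, so the pin expands freely without reaching the stop — the stress is zero.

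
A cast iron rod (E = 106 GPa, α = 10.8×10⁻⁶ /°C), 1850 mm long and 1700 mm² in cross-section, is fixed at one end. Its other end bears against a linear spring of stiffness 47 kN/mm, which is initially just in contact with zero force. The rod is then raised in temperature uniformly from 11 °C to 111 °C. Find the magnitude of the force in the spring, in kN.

Free thermal expansion: δ_free = αΔT L = 10.8×10⁻⁶ × 100 × 1850 = 1.998 mm.
Let P be the compressive force at the spring. The rod shortens elastically by PL/(AE) and the spring compresses by P/k; together these equal δ_free.
So P = δ_free / [L/(AE) + 1/k] = 1.998 / [ 1850/(1700×106×10³) + 1/(47×10³) ].
P = 1.998 / 3.154×10⁻⁵ = 63340 N.

P ≈ 63.3 kN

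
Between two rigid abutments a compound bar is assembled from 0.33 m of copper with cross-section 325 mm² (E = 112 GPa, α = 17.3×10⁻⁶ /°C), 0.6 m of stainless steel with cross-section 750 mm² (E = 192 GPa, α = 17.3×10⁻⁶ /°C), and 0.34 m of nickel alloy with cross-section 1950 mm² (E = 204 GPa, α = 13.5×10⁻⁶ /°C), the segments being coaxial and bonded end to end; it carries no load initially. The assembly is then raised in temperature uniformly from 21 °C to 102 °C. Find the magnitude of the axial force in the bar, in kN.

If the supports were absent, the total length change would be Σ αᵢΔT Lᵢ = 17.3×10⁻⁶×81×330 + 17.3×10⁻⁶×81×600 + 13.5×10⁻⁶×81×340 = 1.675 mm.
Since the ends are fixed, an axial force P builds up, equal in every segment, with P · Σ Lᵢ/(AᵢEᵢ) = δ_free.
Σ Lᵢ/(AᵢEᵢ) = 330/(325×112×10³) + 600/(750×192×10³) + 340/(1950×204×10³) = 1.409×10⁻⁵ mm/N.
P = 1.675 / 1.409×10⁻⁵ = 118900 N = 118.9 kN, compressive.

P ≈ 119 kN (compressive)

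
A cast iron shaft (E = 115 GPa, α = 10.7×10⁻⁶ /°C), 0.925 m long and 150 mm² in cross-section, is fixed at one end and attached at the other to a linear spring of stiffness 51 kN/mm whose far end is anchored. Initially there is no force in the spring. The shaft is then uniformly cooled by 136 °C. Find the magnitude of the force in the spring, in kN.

Free thermal contraction: δ_free = αΔT L = 10.7×10⁻⁶ × 136 × 925 = 1.346 mm.
With a force P in the spring, the elastic change of the shaft is PL/(AE) and that of the spring is P/k; compatibility requires their sum to equal δ_free.
P [ L/(AE) + 1/k ] = δ_free → P [ 925/(150×115×10³) + 1/(51×10³) ] = 1.346.
P = 1.346 / 7.323×10⁻⁵ = 18380 N.

P ≈ 18.4 kN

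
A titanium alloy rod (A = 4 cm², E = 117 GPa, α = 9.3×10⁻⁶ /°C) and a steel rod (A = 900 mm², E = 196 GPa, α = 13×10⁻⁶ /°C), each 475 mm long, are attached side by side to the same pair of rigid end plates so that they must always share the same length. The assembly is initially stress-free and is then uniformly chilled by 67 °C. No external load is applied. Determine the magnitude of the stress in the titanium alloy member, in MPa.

σ ≈ 22.9 MPa (compressive)

The steel has the larger α, so on cooling it would change length more than the titanium alloy if both were free. The rigid plates force a common final length, so the steel is put into tension and the titanium alloy into compression, with equal and opposite forces P (no external load).
Setting the final lengths equal and cancelling L: (α₁ − α₂)ΔT = P/(A₁E₁) + P/(A₂E₂).
|α₁ − α₂|·ΔT = 3.7×10⁻⁶ × 67 = 0.0002479.
1/(A₁E₁) + 1/(A₂E₂) = 1/(400×117×10³) + 1/(900×196×10³) = 2.704×10⁻⁸ N⁻¹.
P = 0.0002479 / 2.704×10⁻⁸ = 9169 N = 9.169 kN.
σ_{titanium alloy} = P/A₁ = 9169/400 = 22.92 MPa, compressive.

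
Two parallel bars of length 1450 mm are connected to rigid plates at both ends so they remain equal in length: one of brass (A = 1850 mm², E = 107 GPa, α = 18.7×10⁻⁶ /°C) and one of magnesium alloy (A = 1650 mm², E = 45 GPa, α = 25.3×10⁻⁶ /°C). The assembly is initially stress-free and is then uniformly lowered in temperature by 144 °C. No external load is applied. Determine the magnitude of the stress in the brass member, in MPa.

σ ≈ 27.7 MPa (compressive)

The magnesium alloy has the larger α, so on cooling it would change length more than the brass if both were free. The rigid plates force a common final length, so the magnesium alloy is put into tension and the brass into compression, with equal and opposite forces P (no external load).
Compatibility of the two members (thermal + elastic change equal): (α₁ − α₂)ΔT = P·[1/(A₁E₁) + 1/(A₂E₂)].
|α₁ − α₂|·ΔT = 6.6×10⁻⁶ × 144 = 0.0009504.
1/(A₁E₁) + 1/(A₂E₂) = 1/(1850×107×10³) + 1/(1650×45×10³) = 1.852×10⁻⁸ N⁻¹.
So P = 0.0009504 / 1.852×10⁻⁸ = 51.32 kN.
σ_{brass} = P/A₁ = 51320/1850 = 27.74 MPa, compressive.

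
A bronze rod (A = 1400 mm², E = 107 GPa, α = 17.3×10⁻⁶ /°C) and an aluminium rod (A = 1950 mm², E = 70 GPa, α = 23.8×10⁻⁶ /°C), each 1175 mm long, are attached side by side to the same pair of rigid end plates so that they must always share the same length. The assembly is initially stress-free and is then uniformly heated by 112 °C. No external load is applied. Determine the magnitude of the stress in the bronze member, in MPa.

σ ≈ 37.1 MPa (tensile)

Equilibrium of a rigid end plate with no external load gives equal and opposite internal forces ±P in the two members. Since α_{aluminium} > α_{bronze}, heating drives the aluminium into compression and the bronze into tension.
Setting the final lengths equal and cancelling L: (α₁ − α₂)ΔT = P/(A₁E₁) + P/(A₂E₂).
|α₁ − α₂|·ΔT = 6.5×10⁻⁶ × 112 = 0.000728.
1/(A₁E₁) + 1/(A₂E₂) = 1/(1400×107×10³) + 1/(1950×70×10³) = 1.4×10⁻⁸ N⁻¹.
P = 0.000728 / 1.4×10⁻⁸ = 51990 N = 51.99 kN.
σ_{bronze} = P/A₁ = 51990/1400 = 37.14 MPa, tensile.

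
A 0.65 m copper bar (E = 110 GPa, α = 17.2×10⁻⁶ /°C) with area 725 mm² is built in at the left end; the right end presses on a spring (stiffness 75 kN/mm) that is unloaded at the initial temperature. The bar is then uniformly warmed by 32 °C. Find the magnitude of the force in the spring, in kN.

The unrestrained thermal change is αΔT L = 17.2×10⁻⁶ × 32 × 650 = 0.3578 mm.
With a force P in the spring, the elastic change of the bar is PL/(AE) and that of the spring is P/k; compatibility requires their sum to equal δ_free.
So P = δ_free / [L/(AE) + 1/k] = 0.3578 / [ 650/(725×110×10³) + 1/(75×10³) ].
P = 0.3578 / 2.148×10⁻⁵ = 16650 N.

P ≈ 16.7 kN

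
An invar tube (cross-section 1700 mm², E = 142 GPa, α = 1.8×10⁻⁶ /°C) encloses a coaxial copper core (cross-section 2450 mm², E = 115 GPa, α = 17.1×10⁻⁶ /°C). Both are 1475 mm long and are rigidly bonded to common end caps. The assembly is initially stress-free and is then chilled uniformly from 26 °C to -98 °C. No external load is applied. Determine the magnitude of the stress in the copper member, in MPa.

σ ≈ 101 MPa (tensile)

The copper has the larger α, so on cooling it would change length more than the invar if both were free. The rigid plates force a common final length, so the copper is put into tension and the invar into compression, with equal and opposite forces P (no external load).
Equating the net (thermal + elastic) strains gives |α₁ − α₂|·ΔT = P·[1/(A₁E₁) + 1/(A₂E₂)].
|α₁ − α₂|·ΔT = 15.3×10⁻⁶ × 124 = 0.001897.
1/(A₁E₁) + 1/(A₂E₂) = 1/(1700×142×10³) + 1/(2450×115×10³) = 7.692×10⁻⁹ N⁻¹.
So P = 0.001897 / 7.692×10⁻⁹ = 246.7 kN.
σ_{copper} = P/A₂ = 246700/2450 = 100.7 MPa, tensile.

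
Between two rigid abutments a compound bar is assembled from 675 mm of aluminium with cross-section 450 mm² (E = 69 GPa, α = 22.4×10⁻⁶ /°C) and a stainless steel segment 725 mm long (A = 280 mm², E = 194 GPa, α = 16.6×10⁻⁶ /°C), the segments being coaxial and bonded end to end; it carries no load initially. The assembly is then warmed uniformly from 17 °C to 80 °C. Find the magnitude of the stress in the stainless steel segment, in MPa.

σ ≈ 174 MPa (compressive)

With the walls removed the bar would change length by δ_free = Σ αᵢΔT Lᵢ = 22.4×10⁻⁶×63×675 + 16.6×10⁻⁶×63×725 = 1.711 mm.
The rigid supports impose zero overall length change; the single axial force P common to all segments must satisfy P Σ Lᵢ/(AᵢEᵢ) = δ_free.
The series flexibility is Σ Lᵢ/(AᵢEᵢ) = 675/(450×69×10³) + 725/(280×194×10³) = 3.509×10⁻⁵ mm/N.
P = 1.711 / 3.509×10⁻⁵ = 48760 N = 48.76 kN, compressive.
σ_{stainless steel} = P / A = 48760 / 280 = 174.1 MPa.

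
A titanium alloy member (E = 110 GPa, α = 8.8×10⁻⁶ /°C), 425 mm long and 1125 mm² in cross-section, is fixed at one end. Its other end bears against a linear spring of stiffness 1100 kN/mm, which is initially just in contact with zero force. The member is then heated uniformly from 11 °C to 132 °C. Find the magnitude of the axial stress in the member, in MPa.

The unrestrained thermal change is αΔT L = 8.8×10⁻⁶ × 121 × 425 = 0.4525 mm.
With a force P in the spring, the elastic change of the member is PL/(AE) and that of the spring is P/k; compatibility requires their sum to equal δ_free.
So P = δ_free / [L/(AE) + 1/k] = 0.4525 / [ 425/(1125×110×10³) + 1/(1100×10³) ].
P = 0.4525 / 4.343×10⁻⁶ = 104200 N.
σ = P/A = 104200/1125 = 92.61 MPa.

σ ≈ 92.6 MPa (compressive)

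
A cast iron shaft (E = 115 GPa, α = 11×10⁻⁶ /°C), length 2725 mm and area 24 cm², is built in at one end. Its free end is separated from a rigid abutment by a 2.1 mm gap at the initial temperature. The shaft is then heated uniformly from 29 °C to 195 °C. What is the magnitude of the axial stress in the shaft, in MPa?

Unrestrained expansion: δ_free = αΔT L = 11×10⁻⁶ × 166 × 2725 = 4.976 mm.
This exceeds the 2.1 mm gap, so the wall pushes back. The portion of expansion that must be recovered elastically is δ_free − gap = 4.976 − 2.1 = 2.876 mm.
So σ = E(δ_free − g)/L = 115×10³ × 2.876/2725 = 121.4 MPa.

σ ≈ 121 MPa (compressive)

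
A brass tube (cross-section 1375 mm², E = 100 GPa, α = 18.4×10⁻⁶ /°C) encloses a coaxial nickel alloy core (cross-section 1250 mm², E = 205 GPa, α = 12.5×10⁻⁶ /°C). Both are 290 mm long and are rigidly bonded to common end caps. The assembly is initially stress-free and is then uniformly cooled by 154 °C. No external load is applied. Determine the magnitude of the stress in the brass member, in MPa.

σ ≈ 59.1 MPa (tensile)

The brass has the larger α, so on cooling it would change length more than the nickel alloy if both were free. The rigid plates force a common final length, so the brass is put into tension and the nickel alloy into compression, with equal and opposite forces P (no external load).
Setting the final lengths equal and cancelling L: (α₁ − α₂)ΔT = P/(A₁E₁) + P/(A₂E₂).
|α₁ − α₂|·ΔT = 5.9×10⁻⁶ × 154 = 0.0009086.
1/(A₁E₁) + 1/(A₂E₂) = 1/(1375×100×10³) + 1/(1250×205×10³) = 1.118×10⁻⁸ N⁻¹.
P = 0.0009086 / 1.118×10⁻⁸ = 81310 N = 81.31 kN.
σ_{brass} = P/A₁ = 81310/1375 = 59.13 MPa, tensile.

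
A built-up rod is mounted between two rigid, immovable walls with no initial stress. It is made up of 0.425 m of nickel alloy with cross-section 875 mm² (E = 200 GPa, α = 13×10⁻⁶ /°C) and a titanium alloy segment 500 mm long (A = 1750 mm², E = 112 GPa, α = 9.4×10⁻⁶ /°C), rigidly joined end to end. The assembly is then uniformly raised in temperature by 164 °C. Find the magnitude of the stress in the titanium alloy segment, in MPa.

σ ≈ 192 MPa (compressive)

Free thermal expansion of the whole bar: Σ αᵢΔT Lᵢ = 13×10⁻⁶×164×425 + 9.4×10⁻⁶×164×500 = 1.677 mm.
The rigid supports impose zero overall length change; the single axial force P common to all segments must satisfy P Σ Lᵢ/(AᵢEᵢ) = δ_free.
Σ Lᵢ/(AᵢEᵢ) = 425/(875×200×10³) + 500/(1750×112×10³) = 4.98×10⁻⁶ mm/N.
P = 1.677 / 4.98×10⁻⁶ = 336800 N = 336.8 kN, compressive.
σ_{titanium alloy} = P / A = 336800 / 1750 = 192.4 MPa.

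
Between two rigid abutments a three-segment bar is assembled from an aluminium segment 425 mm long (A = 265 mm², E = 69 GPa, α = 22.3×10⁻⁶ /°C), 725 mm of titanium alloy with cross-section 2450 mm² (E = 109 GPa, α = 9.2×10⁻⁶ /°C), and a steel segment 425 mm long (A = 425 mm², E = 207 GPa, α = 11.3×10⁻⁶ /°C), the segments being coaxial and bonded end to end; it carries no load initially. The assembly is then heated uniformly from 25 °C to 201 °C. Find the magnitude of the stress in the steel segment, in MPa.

σ ≈ 282 MPa (compressive)

If the supports were absent, the total length change would be Σ αᵢΔT Lᵢ = 22.3×10⁻⁶×176×425 + 9.2×10⁻⁶×176×725 + 11.3×10⁻⁶×176×425 = 3.687 mm.
The walls prevent any net length change, so an axial force P (same in every segment) develops. Compatibility: P · Σ Lᵢ/(AᵢEᵢ) = δ_free.
The series flexibility is Σ Lᵢ/(AᵢEᵢ) = 425/(265×69×10³) + 725/(2450×109×10³) + 425/(425×207×10³) = 3.079×10⁻⁵ mm/N.
P = 3.687 / 3.079×10⁻⁵ = 119800 N = 119.8 kN, compressive.
σ_{steel} = P / A = 119800 / 425 = 281.8 MPa.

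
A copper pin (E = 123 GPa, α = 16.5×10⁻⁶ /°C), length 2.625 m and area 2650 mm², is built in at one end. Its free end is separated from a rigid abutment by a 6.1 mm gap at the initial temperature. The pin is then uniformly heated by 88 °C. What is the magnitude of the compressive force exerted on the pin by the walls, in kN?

P ≈ 0 kN

Unrestrained expansion: δ_free = αΔT L = 16.5×10⁻⁶ × 88 × 2625 = 3.811 mm.
This is smaller than the 6.1 mm clearance, so the pin expands freely without reaching the stop — the stress is zero.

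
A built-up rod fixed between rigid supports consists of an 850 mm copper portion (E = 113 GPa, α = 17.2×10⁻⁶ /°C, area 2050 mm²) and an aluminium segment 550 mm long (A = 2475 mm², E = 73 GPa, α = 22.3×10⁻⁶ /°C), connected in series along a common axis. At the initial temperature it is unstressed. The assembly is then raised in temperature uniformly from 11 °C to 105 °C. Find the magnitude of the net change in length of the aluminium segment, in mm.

If the supports were absent, the total length change would be Σ αᵢΔT Lᵢ = 17.2×10⁻⁶×94×850 + 22.3×10⁻⁶×94×550 = 2.527 mm.
Since the ends are fixed, an axial force P builds up, equal in every segment, with P · Σ Lᵢ/(AᵢEᵢ) = δ_free.
The series flexibility is Σ Lᵢ/(AᵢEᵢ) = 850/(2050×113×10³) + 550/(2475×73×10³) = 6.713×10⁻⁶ mm/N.
Hence P = δ_free / Σ(L/AE) = 2.527/6.713×10⁻⁶ = 376.4 kN (compressive).
For the aluminium segment, free thermal change = 22.3×10⁻⁶×94×550 = 1.153 mm and elastic change from P = 376400×550/(2475×73×10³) = 1.146 mm; these oppose, so the net change is 0.00699 mm (segment lengthens).

|ΔL| ≈ 0.00699 mm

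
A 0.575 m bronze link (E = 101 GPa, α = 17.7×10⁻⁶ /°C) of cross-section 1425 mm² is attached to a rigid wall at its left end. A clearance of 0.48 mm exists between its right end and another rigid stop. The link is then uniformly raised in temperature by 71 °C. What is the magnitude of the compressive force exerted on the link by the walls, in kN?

If the wall were absent the link would grow by αΔT L = 17.7×10⁻⁶ × 71 × 575 = 0.7226 mm.
The gap closes (δ_free > 0.48 mm) and the wall then resists a further 0.7226 − 0.48 = 0.2426 mm of expansion.
That suppressed elongation corresponds to σ = E·Δ/L = 101×10³ × 0.2426/575 = 42.61 MPa.
P = σA = 42.61 × 1425 = 60.72 kN.

P ≈ 60.7 kN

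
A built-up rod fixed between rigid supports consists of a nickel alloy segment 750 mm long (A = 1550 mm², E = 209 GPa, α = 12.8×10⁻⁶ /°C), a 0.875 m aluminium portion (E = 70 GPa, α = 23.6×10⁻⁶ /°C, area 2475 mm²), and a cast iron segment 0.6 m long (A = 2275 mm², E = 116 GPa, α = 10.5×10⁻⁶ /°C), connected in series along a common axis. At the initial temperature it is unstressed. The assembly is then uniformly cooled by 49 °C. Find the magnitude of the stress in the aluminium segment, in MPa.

σ ≈ 75.1 MPa (tensile)

With the walls removed the bar would change length by δ_free = Σ αᵢΔT Lᵢ = 12.8×10⁻⁶×49×750 + 23.6×10⁻⁶×49×875 + 10.5×10⁻⁶×49×600 = 1.791 mm.
The walls prevent any net length change, so an axial force P (same in every segment) develops. Compatibility: P · Σ Lᵢ/(AᵢEᵢ) = δ_free.
Σ Lᵢ/(AᵢEᵢ) = 750/(1550×209×10³) + 875/(2475×70×10³) + 600/(2275×116×10³) = 9.639×10⁻⁶ mm/N.
Hence P = δ_free / Σ(L/AE) = 1.791/9.639×10⁻⁶ = 185.8 kN (tensile).
σ_{aluminium} = P / A = 185800 / 2475 = 75.07 MPa.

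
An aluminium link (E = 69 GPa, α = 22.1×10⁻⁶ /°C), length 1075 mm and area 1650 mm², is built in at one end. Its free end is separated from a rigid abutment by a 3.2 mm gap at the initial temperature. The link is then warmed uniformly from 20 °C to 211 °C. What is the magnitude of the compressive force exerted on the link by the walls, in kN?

P ≈ 142 kN

If the wall were absent the link would grow by αΔT L = 22.1×10⁻⁶ × 191 × 1075 = 4.538 mm.
This exceeds the 3.2 mm gap, so the wall pushes back. The portion of expansion that must be recovered elastically is δ_free − gap = 4.538 − 3.2 = 1.338 mm.
Compatibility: PL/(AE) = 1.338 mm, so σ = P/A = E × (1.338/1075) = 85.86 MPa.
P = σA = 85.86 × 1650 = 141.7 kN.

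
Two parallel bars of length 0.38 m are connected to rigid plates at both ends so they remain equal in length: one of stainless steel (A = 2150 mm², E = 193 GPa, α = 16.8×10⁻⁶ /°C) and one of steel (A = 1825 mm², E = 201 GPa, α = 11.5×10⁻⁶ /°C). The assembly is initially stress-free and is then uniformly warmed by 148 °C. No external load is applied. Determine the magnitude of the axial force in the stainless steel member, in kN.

P ≈ 153 kN (compressive in the stainless steel)

Equilibrium of a rigid end plate with no external load gives equal and opposite internal forces ±P in the two members. Since α_{stainless steel} > α_{steel}, heating drives the stainless steel into compression and the steel into tension.
Equating the net (thermal + elastic) strains gives |α₁ − α₂|·ΔT = P·[1/(A₁E₁) + 1/(A₂E₂)].
|α₁ − α₂|·ΔT = 5.3×10⁻⁶ × 148 = 0.0007844.
1/(A₁E₁) + 1/(A₂E₂) = 1/(2150×193×10³) + 1/(1825×201×10³) = 5.136×10⁻⁹ N⁻¹.
So P = 0.0007844 / 5.136×10⁻⁹ = 152.7 kN.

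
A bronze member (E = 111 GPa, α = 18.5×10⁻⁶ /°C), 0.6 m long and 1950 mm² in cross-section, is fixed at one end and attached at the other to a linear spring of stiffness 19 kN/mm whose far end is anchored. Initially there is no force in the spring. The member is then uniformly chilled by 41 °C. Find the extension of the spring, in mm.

δ ≈ 0.432 mm

If the spring were absent the member would shorten by αΔT L = 18.5×10⁻⁶ × 41 × 600 = 0.4551 mm.
Let P be the tensile force in the spring. The member extends elastically by PL/(AE) and the spring stretches by P/k; together these equal δ_free.
P [ L/(AE) + 1/k ] = δ_free → P [ 600/(1950×111×10³) + 1/(19×10³) ] = 0.4551.
P = 0.4551 / 5.54×10⁻⁵ = 8214 N.
Spring extension = P/k = 8214/(19×10³) = 0.4323 mm.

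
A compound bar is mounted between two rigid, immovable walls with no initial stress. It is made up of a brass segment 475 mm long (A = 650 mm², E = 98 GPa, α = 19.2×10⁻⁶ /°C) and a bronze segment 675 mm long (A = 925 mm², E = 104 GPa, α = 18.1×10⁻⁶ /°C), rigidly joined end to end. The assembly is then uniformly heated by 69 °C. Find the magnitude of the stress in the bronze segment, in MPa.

σ ≈ 110 MPa (compressive)

With the walls removed the bar would change length by δ_free = Σ αᵢΔT Lᵢ = 19.2×10⁻⁶×69×475 + 18.1×10⁻⁶×69×675 = 1.472 mm.
Since the ends are fixed, an axial force P builds up, equal in every segment, with P · Σ Lᵢ/(AᵢEᵢ) = δ_free.
Σ Lᵢ/(AᵢEᵢ) = 475/(650×98×10³) + 675/(925×104×10³) = 1.447×10⁻⁵ mm/N.
P = 1.472 / 1.447×10⁻⁵ = 101700 N = 101.7 kN, compressive.
σ_{bronze} = P / A = 101700 / 925 = 110 MPa.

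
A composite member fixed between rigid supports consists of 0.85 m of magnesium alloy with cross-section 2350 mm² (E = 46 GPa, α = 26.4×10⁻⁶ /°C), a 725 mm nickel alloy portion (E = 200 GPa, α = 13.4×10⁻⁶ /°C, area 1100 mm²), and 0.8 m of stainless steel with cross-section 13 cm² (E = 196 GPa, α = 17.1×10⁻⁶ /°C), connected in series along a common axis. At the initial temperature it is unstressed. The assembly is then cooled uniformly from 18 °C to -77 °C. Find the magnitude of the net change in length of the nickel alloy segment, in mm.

|ΔL| ≈ 0.0807 mm

If the supports were absent, the total length change would be Σ αᵢΔT Lᵢ = 26.4×10⁻⁶×95×850 + 13.4×10⁻⁶×95×725 + 17.1×10⁻⁶×95×800 = 4.354 mm.
The rigid supports impose zero overall length change; the single axial force P common to all segments must satisfy P Σ Lᵢ/(AᵢEᵢ) = δ_free.
The series flexibility is Σ Lᵢ/(AᵢEᵢ) = 850/(2350×46×10³) + 725/(1100×200×10³) + 800/(1300×196×10³) = 1.43×10⁻⁵ mm/N.
So P = 4.354 / 1.43×10⁻⁵ = 304.5 kN, tensile.
For the nickel alloy segment, free thermal change = 13.4×10⁻⁶×95×725 = 0.9229 mm and elastic change from P = 304500×725/(1100×200×10³) = 1.004 mm; these oppose, so the net change is 0.0807 mm (segment lengthens).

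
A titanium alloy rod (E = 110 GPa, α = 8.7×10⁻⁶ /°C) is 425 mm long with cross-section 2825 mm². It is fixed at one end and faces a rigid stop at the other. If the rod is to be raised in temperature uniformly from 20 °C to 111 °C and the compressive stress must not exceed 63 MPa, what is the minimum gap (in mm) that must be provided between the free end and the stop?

Free expansion if unrestrained: δ_free = αΔT L = 8.7×10⁻⁶ × 91 × 425 = 0.3365 mm.
A stress of 63 MPa corresponds to the wall pushing the rod back by σL/E = 63×425/(110×10³) = 0.2434 mm.
So the gap has to take up the difference, g_min = δ_free − σL/E = 0.3365 − 0.2434 = 0.09306 mm.

g ≈ 0.0931 mm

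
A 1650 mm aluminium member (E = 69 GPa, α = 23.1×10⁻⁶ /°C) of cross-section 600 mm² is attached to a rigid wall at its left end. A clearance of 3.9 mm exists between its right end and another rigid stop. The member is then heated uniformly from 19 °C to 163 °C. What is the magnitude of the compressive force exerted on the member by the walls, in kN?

Free thermal elongation = αΔT L = 23.1×10⁻⁶ × 144 × 1650 = 5.489 mm.
This exceeds the 3.9 mm gap, so the wall pushes back. The portion of expansion that must be recovered elastically is δ_free − gap = 5.489 − 3.9 = 1.589 mm.
Compatibility: PL/(AE) = 1.589 mm, so σ = P/A = E × (1.589/1650) = 66.43 MPa.
P = σA = 66.43 × 600 = 39.86 kN.

P ≈ 39.9 kN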